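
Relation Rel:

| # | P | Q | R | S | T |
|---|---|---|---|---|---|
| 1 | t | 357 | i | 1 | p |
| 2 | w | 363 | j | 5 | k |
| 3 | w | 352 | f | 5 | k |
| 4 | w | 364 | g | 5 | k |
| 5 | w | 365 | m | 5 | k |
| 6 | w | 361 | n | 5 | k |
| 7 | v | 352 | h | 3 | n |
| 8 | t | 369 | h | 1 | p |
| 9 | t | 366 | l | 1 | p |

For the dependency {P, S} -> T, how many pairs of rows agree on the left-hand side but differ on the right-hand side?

0

(P=t, S=1): all 3 rows agree on T — 0 pairs.
(P=w, S=5): all 5 rows agree on T — 0 pairs.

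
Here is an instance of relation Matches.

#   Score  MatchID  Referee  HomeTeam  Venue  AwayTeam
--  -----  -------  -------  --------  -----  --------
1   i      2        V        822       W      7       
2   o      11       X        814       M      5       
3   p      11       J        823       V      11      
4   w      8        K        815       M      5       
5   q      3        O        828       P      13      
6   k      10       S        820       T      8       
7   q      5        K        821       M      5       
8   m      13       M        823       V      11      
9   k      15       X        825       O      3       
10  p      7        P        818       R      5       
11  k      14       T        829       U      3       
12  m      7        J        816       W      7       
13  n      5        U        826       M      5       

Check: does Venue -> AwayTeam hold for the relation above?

Yes

Venue=W: rows 1, 12 → AwayTeam = 7, 7 ✓
Venue=M: rows 2, 4, 7, 13 → AwayTeam = 5, 5, 5, 5 ✓
Venue=V: rows 3, 8 → AwayTeam = 11, 11 ✓
Venue=P: row 5 → AwayTeam = 13 ✓
Venue=T: row 6 → AwayTeam = 8 ✓
Venue=O: row 9 → AwayTeam = 3 ✓
Venue=R: row 10 → AwayTeam = 5 ✓
Venue=U: row 11 → AwayTeam = 3 ✓
Every Venue value is associated with a single AwayTeam value, so Venue -> AwayTeam holds.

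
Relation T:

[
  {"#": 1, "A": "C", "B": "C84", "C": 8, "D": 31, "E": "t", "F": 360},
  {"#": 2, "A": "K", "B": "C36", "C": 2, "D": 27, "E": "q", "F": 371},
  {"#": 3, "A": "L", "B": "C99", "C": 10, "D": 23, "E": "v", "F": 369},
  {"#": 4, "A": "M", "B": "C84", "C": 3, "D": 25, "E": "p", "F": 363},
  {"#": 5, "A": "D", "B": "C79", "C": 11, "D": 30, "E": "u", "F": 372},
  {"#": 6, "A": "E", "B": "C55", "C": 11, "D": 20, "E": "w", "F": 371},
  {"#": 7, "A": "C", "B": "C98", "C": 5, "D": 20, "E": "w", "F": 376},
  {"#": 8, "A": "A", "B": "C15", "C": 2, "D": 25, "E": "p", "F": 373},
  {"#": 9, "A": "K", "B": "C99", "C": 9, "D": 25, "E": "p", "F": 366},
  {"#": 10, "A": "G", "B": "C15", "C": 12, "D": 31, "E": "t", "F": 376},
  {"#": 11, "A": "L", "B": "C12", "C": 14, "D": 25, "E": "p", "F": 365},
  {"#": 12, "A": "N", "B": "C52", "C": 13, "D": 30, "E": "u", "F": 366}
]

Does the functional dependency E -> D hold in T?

E=t: rows 1, 10 → D = 31, 31 ✓
E=q: row 2 → D = 27 ✓
E=v: row 3 → D = 23 ✓
E=p: rows 4, 8, 9, 11 → D = 25, 25, 25, 25 ✓
E=u: rows 5, 12 → D = 30, 30 ✓
E=w: rows 6, 7 → D = 20, 20 ✓
Every E value is associated with a single D value, so E -> D holds.

Yes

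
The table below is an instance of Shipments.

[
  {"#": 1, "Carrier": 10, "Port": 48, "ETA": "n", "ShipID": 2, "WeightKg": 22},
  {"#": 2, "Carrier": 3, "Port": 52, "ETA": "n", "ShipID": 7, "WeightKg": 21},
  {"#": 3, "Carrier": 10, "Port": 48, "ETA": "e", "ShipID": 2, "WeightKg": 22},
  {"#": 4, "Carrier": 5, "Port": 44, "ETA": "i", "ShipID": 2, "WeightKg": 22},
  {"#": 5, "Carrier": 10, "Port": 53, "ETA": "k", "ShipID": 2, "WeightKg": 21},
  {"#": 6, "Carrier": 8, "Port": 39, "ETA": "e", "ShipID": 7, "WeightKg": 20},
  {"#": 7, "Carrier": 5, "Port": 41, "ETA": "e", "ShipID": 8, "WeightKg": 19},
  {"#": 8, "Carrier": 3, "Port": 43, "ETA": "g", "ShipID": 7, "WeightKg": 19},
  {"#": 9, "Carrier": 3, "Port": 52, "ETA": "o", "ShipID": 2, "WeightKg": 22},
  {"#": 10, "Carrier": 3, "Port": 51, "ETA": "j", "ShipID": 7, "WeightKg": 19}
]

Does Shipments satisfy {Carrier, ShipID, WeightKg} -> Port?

No

(Carrier=10, ShipID=2, WeightKg=22): rows 1, 3 → Port = 48, 48 ✓
(Carrier=3, ShipID=7, WeightKg=21): row 2 → Port = 52 ✓
(Carrier=5, ShipID=2, WeightKg=22): row 4 → Port = 44 ✓
(Carrier=10, ShipID=2, WeightKg=21): row 5 → Port = 53 ✓
(Carrier=8, ShipID=7, WeightKg=20): row 6 → Port = 39 ✓
(Carrier=5, ShipID=8, WeightKg=19): row 7 → Port = 41 ✓
(Carrier=3, ShipID=7, WeightKg=19): rows 8, 10 → Port takes values {43, 51} — violation
(Carrier=3, ShipID=2, WeightKg=22): row 9 → Port = 52 ✓
Two rows agree on {Carrier, ShipID, WeightKg} but differ on Port, so {Carrier, ShipID, WeightKg} -> Port does not hold.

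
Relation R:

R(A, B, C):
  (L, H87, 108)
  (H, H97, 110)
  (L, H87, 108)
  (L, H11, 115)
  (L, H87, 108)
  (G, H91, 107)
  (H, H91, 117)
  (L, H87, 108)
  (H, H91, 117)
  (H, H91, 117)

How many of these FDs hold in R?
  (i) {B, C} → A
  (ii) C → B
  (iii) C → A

3

(i) {B, C} → A: every LHS value maps to a single RHS value — holds.
(ii) C → B: every LHS value maps to a single RHS value — holds.
(iii) C → A: every LHS value maps to a single RHS value — holds.
3 of the 3 dependencies hold.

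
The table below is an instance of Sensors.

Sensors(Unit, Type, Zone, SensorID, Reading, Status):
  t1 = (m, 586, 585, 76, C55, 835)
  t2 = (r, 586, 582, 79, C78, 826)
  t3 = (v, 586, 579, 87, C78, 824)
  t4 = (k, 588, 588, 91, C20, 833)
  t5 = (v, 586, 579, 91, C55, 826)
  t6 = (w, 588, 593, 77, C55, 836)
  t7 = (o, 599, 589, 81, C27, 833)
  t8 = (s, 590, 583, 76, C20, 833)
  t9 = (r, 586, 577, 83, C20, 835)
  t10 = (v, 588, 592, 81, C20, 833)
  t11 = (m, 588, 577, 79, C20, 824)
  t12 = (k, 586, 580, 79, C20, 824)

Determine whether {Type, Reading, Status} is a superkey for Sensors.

No

Rows 4 and 10 have the same {Type, Reading, Status} value (Type=588, Reading=C20, Status=833) but are distinct tuples, so {Type, Reading, Status} does not determine every attribute — not a superkey.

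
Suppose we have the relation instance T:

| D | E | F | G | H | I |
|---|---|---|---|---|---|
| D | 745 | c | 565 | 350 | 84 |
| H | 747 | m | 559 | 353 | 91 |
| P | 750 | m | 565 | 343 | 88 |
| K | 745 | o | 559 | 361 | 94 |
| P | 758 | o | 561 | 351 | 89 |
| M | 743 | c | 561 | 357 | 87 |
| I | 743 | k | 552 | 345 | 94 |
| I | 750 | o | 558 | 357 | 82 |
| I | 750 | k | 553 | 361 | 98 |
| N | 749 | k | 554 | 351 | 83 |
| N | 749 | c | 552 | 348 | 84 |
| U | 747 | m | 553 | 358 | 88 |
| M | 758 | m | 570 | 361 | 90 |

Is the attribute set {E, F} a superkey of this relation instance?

No

Two distinct rows share (E=747, F=m), so {E, F} does not determine every attribute — not a superkey.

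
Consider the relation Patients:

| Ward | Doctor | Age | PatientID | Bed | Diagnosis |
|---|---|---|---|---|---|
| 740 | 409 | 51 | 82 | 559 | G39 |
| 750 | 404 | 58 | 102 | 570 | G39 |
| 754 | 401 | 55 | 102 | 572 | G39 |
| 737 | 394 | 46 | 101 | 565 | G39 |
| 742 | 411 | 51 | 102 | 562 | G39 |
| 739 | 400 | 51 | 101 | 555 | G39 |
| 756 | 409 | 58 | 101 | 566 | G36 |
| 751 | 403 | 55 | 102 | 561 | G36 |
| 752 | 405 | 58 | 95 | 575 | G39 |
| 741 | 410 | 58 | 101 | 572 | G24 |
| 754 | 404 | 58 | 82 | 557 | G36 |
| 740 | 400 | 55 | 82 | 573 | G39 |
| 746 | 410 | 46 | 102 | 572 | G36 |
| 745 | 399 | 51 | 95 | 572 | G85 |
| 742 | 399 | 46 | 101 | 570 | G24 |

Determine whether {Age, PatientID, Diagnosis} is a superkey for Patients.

Yes

All 15 rows have distinct {Age, PatientID, Diagnosis} values, so {Age, PatientID, Diagnosis} → (all attributes) holds and {Age, PatientID, Diagnosis} is a superkey.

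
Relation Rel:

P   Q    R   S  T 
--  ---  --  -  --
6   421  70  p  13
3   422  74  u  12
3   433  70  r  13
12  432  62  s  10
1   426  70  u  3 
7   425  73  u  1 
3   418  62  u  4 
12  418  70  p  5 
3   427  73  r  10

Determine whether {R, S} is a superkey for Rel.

Two distinct rows share (R=70, S=p), so {R, S} does not determine every attribute — not a superkey.

No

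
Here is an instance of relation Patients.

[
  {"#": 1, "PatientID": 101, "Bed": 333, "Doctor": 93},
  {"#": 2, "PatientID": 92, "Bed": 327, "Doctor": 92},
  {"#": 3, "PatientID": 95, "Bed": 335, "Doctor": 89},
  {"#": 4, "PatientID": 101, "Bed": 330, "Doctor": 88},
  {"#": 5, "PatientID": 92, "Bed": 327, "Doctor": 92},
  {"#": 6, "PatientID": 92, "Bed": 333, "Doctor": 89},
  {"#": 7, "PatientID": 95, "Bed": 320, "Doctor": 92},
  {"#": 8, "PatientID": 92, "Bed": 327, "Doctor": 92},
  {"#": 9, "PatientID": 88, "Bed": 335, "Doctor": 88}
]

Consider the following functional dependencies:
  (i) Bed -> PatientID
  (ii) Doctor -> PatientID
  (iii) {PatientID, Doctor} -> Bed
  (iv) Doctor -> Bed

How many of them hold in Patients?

(i) Bed -> PatientID: Bed=333: rows 1, 6 → PatientID takes values {101, 92} — violation; Bed=335: rows 3, 9 → PatientID takes values {95, 88} — violation — fails.
(ii) Doctor -> PatientID: Doctor=92: rows 2, 5, 7, 8 → PatientID takes values {92, 95} — violation; Doctor=89: rows 3, 6 → PatientID takes values {95, 92} — violation; Doctor=88: rows 4, 9 → PatientID takes values {101, 88} — violation — fails.
(iii) {PatientID, Doctor} -> Bed: every LHS value maps to a single RHS value — holds.
(iv) Doctor -> Bed: Doctor=92: rows 2, 5, 7, 8 → Bed takes values {327, 320} — violation; Doctor=89: rows 3, 6 → Bed takes values {335, 333} — violation; Doctor=88: rows 4, 9 → Bed takes values {330, 335} — violation — fails.
1 of the 4 dependencies holds.

1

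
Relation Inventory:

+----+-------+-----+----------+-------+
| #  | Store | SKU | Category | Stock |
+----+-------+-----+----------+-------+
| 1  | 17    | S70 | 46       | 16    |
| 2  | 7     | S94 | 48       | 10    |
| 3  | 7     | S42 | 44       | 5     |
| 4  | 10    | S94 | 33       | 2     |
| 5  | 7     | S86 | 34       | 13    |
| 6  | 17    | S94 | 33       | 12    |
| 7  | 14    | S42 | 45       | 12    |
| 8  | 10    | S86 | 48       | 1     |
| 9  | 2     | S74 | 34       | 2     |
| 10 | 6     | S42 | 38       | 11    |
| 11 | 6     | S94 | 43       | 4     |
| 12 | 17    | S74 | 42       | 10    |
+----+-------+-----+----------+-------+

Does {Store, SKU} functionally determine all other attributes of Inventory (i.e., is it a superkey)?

Yes

All 12 rows have distinct {Store, SKU} values, so {Store, SKU} → (all attributes) holds and {Store, SKU} is a superkey.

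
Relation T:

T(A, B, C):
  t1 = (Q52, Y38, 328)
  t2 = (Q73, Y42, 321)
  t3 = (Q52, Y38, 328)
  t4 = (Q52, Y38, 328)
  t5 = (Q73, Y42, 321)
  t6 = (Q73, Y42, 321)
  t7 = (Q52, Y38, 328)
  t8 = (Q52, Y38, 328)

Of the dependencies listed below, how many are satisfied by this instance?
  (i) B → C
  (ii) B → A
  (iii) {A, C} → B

(i) B → C: every LHS value maps to a single RHS value — holds.
(ii) B → A: every LHS value maps to a single RHS value — holds.
(iii) {A, C} → B: every LHS value maps to a single RHS value — holds.
3 of the 3 dependencies hold.

3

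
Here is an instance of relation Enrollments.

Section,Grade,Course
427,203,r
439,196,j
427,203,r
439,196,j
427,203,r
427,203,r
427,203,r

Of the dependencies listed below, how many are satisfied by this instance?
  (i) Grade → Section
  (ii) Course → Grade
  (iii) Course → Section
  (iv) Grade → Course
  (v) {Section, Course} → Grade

(i) Grade → Section: every LHS value maps to a single RHS value — holds.
(ii) Course → Grade: every LHS value maps to a single RHS value — holds.
(iii) Course → Section: every LHS value maps to a single RHS value — holds.
(iv) Grade → Course: every LHS value maps to a single RHS value — holds.
(v) {Section, Course} → Grade: every LHS value maps to a single RHS value — holds.
5 of the 5 dependencies hold.

5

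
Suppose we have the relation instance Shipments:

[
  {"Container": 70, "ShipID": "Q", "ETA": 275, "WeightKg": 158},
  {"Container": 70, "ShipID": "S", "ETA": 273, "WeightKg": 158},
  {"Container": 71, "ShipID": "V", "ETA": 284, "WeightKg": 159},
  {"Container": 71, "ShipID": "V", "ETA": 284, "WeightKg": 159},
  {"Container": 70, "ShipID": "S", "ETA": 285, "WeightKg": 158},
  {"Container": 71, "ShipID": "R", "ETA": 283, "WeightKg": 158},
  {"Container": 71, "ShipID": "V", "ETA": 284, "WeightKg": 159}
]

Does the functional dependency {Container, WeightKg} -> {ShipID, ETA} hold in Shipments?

No

(Container=70, WeightKg=158): 3 rows → {ShipID,ETA} takes values {(Q, 275), (S, 273), (S, 285)} — violation
(Container=71, WeightKg=159): 3 rows → {ShipID,ETA} = (V, 284), (V, 284), (V, 284) ✓
(Container=71, WeightKg=158): 1 row → {ShipID,ETA} = (R, 283) ✓
Two rows agree on {Container, WeightKg} but differ on {ShipID, ETA}, so {Container, WeightKg} -> {ShipID, ETA} does not hold.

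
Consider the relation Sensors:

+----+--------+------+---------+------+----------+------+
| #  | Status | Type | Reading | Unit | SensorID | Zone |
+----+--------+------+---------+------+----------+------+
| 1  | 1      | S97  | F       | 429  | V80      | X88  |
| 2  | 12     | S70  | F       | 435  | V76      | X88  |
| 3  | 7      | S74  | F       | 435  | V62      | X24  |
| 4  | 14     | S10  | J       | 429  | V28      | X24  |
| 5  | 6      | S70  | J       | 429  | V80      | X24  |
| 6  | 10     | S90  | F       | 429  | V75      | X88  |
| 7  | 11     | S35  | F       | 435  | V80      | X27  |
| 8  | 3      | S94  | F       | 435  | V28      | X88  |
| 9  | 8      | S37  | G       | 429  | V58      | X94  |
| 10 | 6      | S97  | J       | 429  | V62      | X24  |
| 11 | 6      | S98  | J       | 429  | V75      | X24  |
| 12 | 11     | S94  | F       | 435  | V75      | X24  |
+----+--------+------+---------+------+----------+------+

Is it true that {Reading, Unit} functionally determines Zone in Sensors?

(Reading=F, Unit=429): rows 1, 6 → Zone = X88, X88 ✓
(Reading=F, Unit=435): rows 2, 3, 7, 8, 12 → Zone takes values {X88, X24, X27} — violation
(Reading=J, Unit=429): rows 4, 5, 10, 11 → Zone = X24, X24, X24, X24 ✓
(Reading=G, Unit=429): row 9 → Zone = X94 ✓
Two rows agree on {Reading, Unit} but differ on Zone, so {Reading, Unit} → Zone does not hold.

No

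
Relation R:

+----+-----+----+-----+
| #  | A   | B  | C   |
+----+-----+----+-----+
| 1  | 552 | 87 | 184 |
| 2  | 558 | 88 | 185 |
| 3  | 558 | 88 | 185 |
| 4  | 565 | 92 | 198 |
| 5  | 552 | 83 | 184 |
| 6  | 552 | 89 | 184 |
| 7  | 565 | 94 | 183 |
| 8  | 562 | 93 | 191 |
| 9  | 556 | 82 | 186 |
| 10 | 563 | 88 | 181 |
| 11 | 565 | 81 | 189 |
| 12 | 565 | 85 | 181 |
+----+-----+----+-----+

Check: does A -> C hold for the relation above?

No

A=552: rows 1, 5, 6 → C = 184, 184, 184 ✓
A=558: rows 2, 3 → C = 185, 185 ✓
A=565: rows 4, 7, 11, 12 → C takes values {198, 183, 189, 181} — violation
A=562: row 8 → C = 191 ✓
A=556: row 9 → C = 186 ✓
A=563: row 10 → C = 181 ✓
Two rows agree on A but differ on C, so A -> C does not hold.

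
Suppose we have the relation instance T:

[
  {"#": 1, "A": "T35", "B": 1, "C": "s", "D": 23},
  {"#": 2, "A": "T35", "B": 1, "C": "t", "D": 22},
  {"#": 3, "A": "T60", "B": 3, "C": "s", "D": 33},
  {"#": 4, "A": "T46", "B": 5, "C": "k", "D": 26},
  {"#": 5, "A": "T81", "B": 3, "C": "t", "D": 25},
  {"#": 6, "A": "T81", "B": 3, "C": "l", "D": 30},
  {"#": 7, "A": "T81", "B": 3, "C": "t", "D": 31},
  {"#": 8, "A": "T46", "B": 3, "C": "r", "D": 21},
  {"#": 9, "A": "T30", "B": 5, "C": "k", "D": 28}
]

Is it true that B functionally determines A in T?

No

B=1: rows 1, 2 → A = T35, T35 ✓
B=3: rows 3, 5, 6, 7, 8 → A takes values {T60, T81, T46} — violation
B=5: rows 4, 9 → A takes values {T46, T30} — violation
Two rows agree on B but differ on A, so B → A does not hold.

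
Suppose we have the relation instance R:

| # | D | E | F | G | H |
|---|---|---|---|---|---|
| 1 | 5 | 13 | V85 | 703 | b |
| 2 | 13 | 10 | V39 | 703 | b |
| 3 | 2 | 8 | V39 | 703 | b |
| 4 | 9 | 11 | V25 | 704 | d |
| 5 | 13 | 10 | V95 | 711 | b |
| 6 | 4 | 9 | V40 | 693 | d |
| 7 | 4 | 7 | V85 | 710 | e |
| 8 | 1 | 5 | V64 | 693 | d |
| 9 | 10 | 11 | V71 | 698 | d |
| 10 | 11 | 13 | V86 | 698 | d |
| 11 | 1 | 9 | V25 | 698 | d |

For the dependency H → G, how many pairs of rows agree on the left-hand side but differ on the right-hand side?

H=b: violating pairs (1,5), (2,5), (3,5) — 3 pairs.
H=d: violating pairs (4,6), (4,8), (4,9), (4,10), (4,11), (6,9), (6,10), (6,11), (8,9), (8,10), (8,11) — 11 pairs.

14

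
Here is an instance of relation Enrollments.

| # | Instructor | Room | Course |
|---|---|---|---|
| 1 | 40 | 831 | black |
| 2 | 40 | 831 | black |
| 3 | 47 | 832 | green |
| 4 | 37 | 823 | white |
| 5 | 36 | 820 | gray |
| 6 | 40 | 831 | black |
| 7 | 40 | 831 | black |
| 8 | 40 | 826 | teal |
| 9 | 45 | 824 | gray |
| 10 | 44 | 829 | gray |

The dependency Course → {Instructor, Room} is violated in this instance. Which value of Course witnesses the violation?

Course=black: rows 1, 2, 6, 7 → {Instructor,Room} = (40, 831), (40, 831), (40, 831), (40, 831) ✓
Course=green: row 3 → {Instructor,Room} = (47, 832) ✓
Course=white: row 4 → {Instructor,Room} = (37, 823) ✓
Course=gray: rows 5, 9, 10 → {Instructor,Room} takes values {(36, 820), (45, 824), (44, 829)} — violation
Course=teal: row 8 → {Instructor,Room} = (40, 826) ✓
The only Course value with inconsistent RHS is Course=gray.

gray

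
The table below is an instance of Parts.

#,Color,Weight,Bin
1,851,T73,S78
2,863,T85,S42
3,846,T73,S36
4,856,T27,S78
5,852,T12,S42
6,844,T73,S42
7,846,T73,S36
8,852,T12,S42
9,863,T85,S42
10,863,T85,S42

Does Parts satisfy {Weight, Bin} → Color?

Yes

(Weight=T73, Bin=S78): row 1 → Color = 851 ✓
(Weight=T85, Bin=S42): rows 2, 9, 10 → Color = 863, 863, 863 ✓
(Weight=T73, Bin=S36): rows 3, 7 → Color = 846, 846 ✓
(Weight=T27, Bin=S78): row 4 → Color = 856 ✓
(Weight=T12, Bin=S42): rows 5, 8 → Color = 852, 852 ✓
(Weight=T73, Bin=S42): row 6 → Color = 844 ✓
Every {Weight, Bin} value is associated with a single Color value, so {Weight, Bin} → Color holds.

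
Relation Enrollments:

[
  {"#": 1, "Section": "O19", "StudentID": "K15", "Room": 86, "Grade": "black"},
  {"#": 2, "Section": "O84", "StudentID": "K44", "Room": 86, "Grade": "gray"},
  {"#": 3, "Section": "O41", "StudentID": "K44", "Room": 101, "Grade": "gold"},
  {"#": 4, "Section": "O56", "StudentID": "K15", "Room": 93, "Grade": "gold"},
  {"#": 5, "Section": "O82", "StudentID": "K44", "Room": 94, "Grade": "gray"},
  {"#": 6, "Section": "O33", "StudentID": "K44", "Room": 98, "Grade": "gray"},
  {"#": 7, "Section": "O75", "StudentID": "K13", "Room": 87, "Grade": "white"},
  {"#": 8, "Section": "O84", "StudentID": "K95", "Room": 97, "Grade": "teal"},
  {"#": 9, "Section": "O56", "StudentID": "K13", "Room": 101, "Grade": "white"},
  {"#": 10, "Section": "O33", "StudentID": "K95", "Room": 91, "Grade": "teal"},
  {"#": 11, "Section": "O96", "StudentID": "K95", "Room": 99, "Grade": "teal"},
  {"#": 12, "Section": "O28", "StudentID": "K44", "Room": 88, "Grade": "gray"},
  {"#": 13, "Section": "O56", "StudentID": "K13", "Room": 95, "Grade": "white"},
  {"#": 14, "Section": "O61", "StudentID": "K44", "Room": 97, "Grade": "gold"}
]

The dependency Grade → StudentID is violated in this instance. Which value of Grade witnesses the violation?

gold

Grade=black: row 1 → StudentID = K15 ✓
Grade=gray: rows 2, 5, 6, 12 → StudentID = K44, K44, K44, K44 ✓
Grade=gold: rows 3, 4, 14 → StudentID takes values {K44, K15} — violation
Grade=white: rows 7, 9, 13 → StudentID = K13, K13, K13 ✓
Grade=teal: rows 8, 10, 11 → StudentID = K95, K95, K95 ✓
The only Grade value with inconsistent StudentID is Grade=gold.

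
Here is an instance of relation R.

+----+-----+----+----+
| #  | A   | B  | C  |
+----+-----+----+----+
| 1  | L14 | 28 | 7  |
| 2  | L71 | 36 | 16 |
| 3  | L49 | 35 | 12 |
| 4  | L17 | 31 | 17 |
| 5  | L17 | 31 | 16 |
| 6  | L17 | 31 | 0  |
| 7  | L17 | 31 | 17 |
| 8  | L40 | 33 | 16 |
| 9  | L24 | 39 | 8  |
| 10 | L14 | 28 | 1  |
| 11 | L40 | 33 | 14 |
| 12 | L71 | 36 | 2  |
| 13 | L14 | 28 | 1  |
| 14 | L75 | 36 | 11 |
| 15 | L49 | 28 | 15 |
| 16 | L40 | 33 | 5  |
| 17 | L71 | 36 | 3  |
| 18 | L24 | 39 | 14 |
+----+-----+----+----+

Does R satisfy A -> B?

A=L14: rows 1, 10, 13 → B = 28, 28, 28 ✓
A=L71: rows 2, 12, 17 → B = 36, 36, 36 ✓
A=L49: rows 3, 15 → B takes values {35, 28} — violation
A=L17: rows 4, 5, 6, 7 → B = 31, 31, 31, 31 ✓
A=L40: rows 8, 11, 16 → B = 33, 33, 33 ✓
A=L24: rows 9, 18 → B = 39, 39 ✓
A=L75: row 14 → B = 36 ✓
Two rows agree on A but differ on B, so A -> B does not hold.

No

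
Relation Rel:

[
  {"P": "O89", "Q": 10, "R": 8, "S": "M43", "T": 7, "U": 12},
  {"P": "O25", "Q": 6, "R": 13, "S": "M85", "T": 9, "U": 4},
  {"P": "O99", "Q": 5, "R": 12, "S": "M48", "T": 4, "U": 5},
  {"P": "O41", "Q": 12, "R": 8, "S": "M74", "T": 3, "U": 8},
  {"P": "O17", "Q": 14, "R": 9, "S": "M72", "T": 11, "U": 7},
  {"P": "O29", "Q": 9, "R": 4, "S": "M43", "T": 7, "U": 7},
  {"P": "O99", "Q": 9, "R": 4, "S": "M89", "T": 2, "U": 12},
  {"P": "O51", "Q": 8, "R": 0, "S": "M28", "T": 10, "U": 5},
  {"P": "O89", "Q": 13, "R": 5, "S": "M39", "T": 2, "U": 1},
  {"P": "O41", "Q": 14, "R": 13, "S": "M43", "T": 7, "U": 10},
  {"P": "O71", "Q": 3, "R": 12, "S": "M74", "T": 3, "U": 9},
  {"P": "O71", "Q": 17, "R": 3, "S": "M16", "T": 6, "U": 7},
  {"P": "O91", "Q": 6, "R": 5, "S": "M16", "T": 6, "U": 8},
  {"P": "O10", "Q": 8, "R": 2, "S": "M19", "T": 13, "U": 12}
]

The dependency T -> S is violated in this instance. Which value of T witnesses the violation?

2

T=7: 3 rows → S = M43, M43, M43 ✓
T=9: 1 row → S = M85 ✓
T=4: 1 row → S = M48 ✓
T=3: 2 rows → S = M74, M74 ✓
T=11: 1 row → S = M72 ✓
T=2: 2 rows → S takes values {M89, M39} — violation
T=10: 1 row → S = M28 ✓
T=6: 2 rows → S = M16, M16 ✓
T=13: 1 row → S = M19 ✓
The only T value with inconsistent S is T=2.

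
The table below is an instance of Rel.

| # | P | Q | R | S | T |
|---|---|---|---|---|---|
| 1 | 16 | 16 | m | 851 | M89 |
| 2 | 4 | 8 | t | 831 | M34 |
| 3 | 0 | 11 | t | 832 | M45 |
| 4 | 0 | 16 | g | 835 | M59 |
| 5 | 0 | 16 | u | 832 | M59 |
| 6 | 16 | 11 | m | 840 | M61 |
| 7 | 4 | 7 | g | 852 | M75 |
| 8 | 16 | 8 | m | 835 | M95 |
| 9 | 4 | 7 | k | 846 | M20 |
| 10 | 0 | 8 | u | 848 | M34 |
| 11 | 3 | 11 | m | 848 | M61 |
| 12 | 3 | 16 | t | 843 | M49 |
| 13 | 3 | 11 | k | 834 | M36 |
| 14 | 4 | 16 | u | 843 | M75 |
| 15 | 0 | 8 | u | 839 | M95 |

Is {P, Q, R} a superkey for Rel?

No

Rows 10 and 15 have the same {P, Q, R} value (P=0, Q=8, R=u) but are distinct tuples, so {P, Q, R} does not determine every attribute — not a superkey.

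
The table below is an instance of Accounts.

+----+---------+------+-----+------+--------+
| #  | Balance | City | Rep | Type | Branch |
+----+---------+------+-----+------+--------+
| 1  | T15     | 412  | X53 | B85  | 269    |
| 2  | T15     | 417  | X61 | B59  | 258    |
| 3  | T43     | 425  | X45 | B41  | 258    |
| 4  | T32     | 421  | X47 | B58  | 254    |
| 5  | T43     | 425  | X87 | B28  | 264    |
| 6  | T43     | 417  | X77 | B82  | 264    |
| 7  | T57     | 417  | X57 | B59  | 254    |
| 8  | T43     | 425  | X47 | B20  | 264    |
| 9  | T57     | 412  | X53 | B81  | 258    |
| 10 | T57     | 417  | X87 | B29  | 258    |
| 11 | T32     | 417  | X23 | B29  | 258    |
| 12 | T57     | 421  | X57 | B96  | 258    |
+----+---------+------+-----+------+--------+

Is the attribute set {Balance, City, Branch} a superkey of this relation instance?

Rows 5 and 8 have the same {Balance, City, Branch} value (Balance=T43, City=425, Branch=264) but are distinct tuples, so {Balance, City, Branch} does not determine every attribute — not a superkey.

No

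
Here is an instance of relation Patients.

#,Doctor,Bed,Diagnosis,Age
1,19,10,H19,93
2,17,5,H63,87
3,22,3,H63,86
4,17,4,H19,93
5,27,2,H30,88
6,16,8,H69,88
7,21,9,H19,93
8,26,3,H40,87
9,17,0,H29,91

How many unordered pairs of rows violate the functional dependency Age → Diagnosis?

2

Age=93: all 3 rows agree on Diagnosis — 0 pairs.
Age=87: violating pairs (2,8) — 1 pair.
Age=88: violating pairs (5,6) — 1 pair.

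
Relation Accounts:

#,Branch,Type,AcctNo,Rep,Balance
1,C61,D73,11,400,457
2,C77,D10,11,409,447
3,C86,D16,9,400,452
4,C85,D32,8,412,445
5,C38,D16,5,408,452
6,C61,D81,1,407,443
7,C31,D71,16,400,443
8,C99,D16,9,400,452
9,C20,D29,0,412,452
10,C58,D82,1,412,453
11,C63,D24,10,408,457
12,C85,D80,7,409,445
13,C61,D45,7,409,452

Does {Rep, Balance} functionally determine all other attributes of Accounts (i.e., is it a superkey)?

No

Rows 3 and 8 have the same {Rep, Balance} value (Rep=400, Balance=452) but are distinct tuples, so {Rep, Balance} does not determine every attribute — not a superkey.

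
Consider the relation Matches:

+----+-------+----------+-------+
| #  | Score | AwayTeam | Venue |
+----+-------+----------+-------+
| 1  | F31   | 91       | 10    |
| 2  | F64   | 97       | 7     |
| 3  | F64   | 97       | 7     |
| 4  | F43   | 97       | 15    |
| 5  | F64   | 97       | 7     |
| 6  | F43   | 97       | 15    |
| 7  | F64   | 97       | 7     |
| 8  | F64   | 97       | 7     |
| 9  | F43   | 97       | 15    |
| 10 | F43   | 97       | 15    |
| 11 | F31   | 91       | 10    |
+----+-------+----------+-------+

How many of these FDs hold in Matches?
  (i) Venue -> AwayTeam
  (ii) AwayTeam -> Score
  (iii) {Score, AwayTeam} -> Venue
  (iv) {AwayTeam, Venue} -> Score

(i) Venue -> AwayTeam: every LHS value maps to a single RHS value — holds.
(ii) AwayTeam -> Score: AwayTeam=97: rows 2, 3, 4, 5, 6, 7, 8, 9, 10 → Score takes values {F64, F43} — violation — fails.
(iii) {Score, AwayTeam} -> Venue: every LHS value maps to a single RHS value — holds.
(iv) {AwayTeam, Venue} -> Score: every LHS value maps to a single RHS value — holds.
3 of the 4 dependencies hold.

3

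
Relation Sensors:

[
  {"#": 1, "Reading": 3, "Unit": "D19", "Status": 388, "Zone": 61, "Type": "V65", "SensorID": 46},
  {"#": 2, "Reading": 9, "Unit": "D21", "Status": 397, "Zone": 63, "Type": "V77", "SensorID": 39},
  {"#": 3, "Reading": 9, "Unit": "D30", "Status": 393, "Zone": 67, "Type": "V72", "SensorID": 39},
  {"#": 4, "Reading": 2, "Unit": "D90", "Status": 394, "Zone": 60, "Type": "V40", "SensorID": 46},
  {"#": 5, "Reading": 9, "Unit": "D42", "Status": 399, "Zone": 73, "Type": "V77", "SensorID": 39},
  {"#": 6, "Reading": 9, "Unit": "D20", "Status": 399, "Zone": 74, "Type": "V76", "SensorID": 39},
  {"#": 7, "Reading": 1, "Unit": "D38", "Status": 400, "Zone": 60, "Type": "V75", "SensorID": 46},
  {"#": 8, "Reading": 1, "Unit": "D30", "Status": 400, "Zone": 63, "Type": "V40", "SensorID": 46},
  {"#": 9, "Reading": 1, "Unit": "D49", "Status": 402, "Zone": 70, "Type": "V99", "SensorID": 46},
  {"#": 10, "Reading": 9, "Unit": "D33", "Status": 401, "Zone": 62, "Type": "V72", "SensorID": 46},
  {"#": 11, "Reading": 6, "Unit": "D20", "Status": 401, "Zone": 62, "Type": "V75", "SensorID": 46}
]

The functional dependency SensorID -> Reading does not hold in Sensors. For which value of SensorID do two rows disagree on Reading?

SensorID=46: rows 1, 4, 7, 8, 9, 10, 11 → Reading takes values {3, 2, 1, 9, 6} — violation
SensorID=39: rows 2, 3, 5, 6 → Reading = 9, 9, 9, 9 ✓
The only SensorID value with inconsistent Reading is SensorID=46.

46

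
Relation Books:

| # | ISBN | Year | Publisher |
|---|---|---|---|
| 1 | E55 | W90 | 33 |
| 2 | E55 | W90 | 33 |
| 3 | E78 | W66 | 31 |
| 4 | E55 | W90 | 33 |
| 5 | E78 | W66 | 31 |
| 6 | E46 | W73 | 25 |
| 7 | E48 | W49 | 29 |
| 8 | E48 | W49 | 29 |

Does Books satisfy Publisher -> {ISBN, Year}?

Publisher=33: rows 1, 2, 4 → {ISBN,Year} = (E55, W90), (E55, W90), (E55, W90) ✓
Publisher=31: rows 3, 5 → {ISBN,Year} = (E78, W66), (E78, W66) ✓
Publisher=25: row 6 → {ISBN,Year} = (E46, W73) ✓
Publisher=29: rows 7, 8 → {ISBN,Year} = (E48, W49), (E48, W49) ✓
Every Publisher value is associated with a single {ISBN, Year} value, so Publisher -> {ISBN, Year} holds.

Yes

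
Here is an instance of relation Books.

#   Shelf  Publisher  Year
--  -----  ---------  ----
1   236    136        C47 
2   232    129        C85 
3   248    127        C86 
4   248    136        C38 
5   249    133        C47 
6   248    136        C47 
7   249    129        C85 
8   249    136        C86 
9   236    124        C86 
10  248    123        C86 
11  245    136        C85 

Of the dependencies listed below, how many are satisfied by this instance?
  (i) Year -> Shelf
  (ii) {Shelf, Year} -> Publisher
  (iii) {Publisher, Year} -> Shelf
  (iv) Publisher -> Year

(i) Year -> Shelf: Year=C47: rows 1, 5, 6 → Shelf takes values {236, 249, 248} — violation; Year=C85: rows 2, 7, 11 → Shelf takes values {232, 249, 245} — violation; Year=C86: rows 3, 8, 9, 10 → Shelf takes values {248, 249, 236} — violation — fails.
(ii) {Shelf, Year} -> Publisher: (Shelf=248, Year=C86): rows 3, 10 → Publisher takes values {127, 123} — violation — fails.
(iii) {Publisher, Year} -> Shelf: (Publisher=136, Year=C47): rows 1, 6 → Shelf takes values {236, 248} — violation; (Publisher=129, Year=C85): rows 2, 7 → Shelf takes values {232, 249} — violation — fails.
(iv) Publisher -> Year: Publisher=136: rows 1, 4, 6, 8, 11 → Year takes values {C47, C38, C86, C85} — violation — fails.
None of the 4 dependencies hold.

0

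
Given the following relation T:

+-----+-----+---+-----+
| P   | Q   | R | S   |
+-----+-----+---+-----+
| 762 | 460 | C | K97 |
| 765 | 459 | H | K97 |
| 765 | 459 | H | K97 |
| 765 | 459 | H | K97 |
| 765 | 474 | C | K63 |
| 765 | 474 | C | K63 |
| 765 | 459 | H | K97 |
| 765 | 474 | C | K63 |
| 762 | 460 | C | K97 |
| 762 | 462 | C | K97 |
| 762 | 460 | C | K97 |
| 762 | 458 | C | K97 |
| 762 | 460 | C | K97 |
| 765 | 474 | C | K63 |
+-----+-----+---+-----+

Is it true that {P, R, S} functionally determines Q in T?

(P=762, R=C, S=K97): 6 rows → Q takes values {460, 462, 458} — violation
(P=765, R=H, S=K97): 4 rows → Q = 459, 459, 459, 459 ✓
(P=765, R=C, S=K63): 4 rows → Q = 474, 474, 474, 474 ✓
Two rows agree on {P, R, S} but differ on Q, so {P, R, S} → Q does not hold.

No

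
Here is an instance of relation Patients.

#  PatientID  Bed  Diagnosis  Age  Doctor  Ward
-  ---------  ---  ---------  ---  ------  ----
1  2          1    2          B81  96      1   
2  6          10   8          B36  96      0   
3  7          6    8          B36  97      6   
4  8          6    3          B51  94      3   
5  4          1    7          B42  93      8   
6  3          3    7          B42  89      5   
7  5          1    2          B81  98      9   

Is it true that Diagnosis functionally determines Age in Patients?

Yes

Diagnosis=2: rows 1, 7 → Age = B81, B81 ✓
Diagnosis=8: rows 2, 3 → Age = B36, B36 ✓
Diagnosis=3: row 4 → Age = B51 ✓
Diagnosis=7: rows 5, 6 → Age = B42, B42 ✓
Every Diagnosis value is associated with a single Age value, so Diagnosis → Age holds.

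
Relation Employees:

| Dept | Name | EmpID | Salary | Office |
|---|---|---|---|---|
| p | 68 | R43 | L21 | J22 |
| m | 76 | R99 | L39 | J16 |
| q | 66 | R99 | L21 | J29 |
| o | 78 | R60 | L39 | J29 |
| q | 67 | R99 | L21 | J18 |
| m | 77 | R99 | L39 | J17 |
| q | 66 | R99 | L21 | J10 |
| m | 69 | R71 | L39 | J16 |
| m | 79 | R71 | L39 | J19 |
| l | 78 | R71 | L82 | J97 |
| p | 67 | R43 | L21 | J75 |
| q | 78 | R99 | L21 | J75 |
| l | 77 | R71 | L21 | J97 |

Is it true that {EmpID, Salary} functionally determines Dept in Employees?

(EmpID=R43, Salary=L21): 2 rows → Dept = p, p ✓
(EmpID=R99, Salary=L39): 2 rows → Dept = m, m ✓
(EmpID=R99, Salary=L21): 4 rows → Dept = q, q, q, q ✓
(EmpID=R60, Salary=L39): 1 row → Dept = o ✓
(EmpID=R71, Salary=L39): 2 rows → Dept = m, m ✓
(EmpID=R71, Salary=L82): 1 row → Dept = l ✓
(EmpID=R71, Salary=L21): 1 row → Dept = l ✓
Every {EmpID, Salary} value is associated with a single Dept value, so {EmpID, Salary} -> Dept holds.

Yes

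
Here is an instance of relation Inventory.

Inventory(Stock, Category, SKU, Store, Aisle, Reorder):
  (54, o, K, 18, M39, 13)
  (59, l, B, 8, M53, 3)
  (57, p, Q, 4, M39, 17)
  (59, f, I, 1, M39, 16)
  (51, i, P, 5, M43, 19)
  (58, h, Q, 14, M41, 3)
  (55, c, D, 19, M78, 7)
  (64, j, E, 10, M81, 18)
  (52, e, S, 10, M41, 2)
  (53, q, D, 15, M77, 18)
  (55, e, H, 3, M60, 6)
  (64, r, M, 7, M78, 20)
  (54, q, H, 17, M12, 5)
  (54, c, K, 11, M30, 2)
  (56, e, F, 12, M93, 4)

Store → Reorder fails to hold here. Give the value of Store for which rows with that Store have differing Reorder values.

Store=18: 1 row → Reorder = 13 ✓
Store=8: 1 row → Reorder = 3 ✓
Store=4: 1 row → Reorder = 17 ✓
Store=1: 1 row → Reorder = 16 ✓
Store=5: 1 row → Reorder = 19 ✓
Store=14: 1 row → Reorder = 3 ✓
Store=19: 1 row → Reorder = 7 ✓
Store=10: 2 rows → Reorder takes values {18, 2} — violation
Store=15: 1 row → Reorder = 18 ✓
Store=3: 1 row → Reorder = 6 ✓
Store=7: 1 row → Reorder = 20 ✓
Store=17: 1 row → Reorder = 5 ✓
Store=11: 1 row → Reorder = 2 ✓
Store=12: 1 row → Reorder = 4 ✓
The only Store value with inconsistent Reorder is Store=10.

10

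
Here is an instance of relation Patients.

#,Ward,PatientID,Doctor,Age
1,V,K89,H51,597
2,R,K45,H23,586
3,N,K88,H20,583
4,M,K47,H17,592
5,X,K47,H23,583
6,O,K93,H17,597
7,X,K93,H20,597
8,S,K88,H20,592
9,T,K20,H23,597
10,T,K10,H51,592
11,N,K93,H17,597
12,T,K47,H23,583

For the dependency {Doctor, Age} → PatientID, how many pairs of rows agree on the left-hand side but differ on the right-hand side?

(Doctor=H23, Age=583): all 2 rows agree on PatientID — 0 pairs.
(Doctor=H17, Age=597): all 2 rows agree on PatientID — 0 pairs.

0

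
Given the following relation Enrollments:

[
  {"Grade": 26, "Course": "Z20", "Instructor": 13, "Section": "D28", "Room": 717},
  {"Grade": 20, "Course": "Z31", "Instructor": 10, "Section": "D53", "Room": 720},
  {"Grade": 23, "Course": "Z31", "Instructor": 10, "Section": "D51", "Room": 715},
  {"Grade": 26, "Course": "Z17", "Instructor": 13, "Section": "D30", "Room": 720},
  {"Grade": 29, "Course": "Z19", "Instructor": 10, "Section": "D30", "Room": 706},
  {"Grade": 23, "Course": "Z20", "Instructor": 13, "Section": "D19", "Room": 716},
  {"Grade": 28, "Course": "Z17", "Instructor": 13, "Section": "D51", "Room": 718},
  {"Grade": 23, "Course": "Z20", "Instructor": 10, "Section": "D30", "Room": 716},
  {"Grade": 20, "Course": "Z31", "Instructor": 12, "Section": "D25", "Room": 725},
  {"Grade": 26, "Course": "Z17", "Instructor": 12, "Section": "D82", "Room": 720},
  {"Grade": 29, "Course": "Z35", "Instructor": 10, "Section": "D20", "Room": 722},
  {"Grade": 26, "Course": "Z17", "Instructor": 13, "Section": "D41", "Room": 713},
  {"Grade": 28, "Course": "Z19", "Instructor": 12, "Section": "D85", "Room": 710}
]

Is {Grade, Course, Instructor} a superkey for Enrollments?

No

Two distinct rows share (Grade=26, Course=Z17, Instructor=13), so {Grade, Course, Instructor} does not determine every attribute — not a superkey.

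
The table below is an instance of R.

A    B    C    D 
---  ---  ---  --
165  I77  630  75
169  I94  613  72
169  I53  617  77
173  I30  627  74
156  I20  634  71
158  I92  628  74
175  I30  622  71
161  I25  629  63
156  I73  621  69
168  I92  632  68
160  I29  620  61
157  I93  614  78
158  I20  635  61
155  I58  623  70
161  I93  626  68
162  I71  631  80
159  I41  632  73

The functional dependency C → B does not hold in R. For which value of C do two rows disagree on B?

C=630: 1 row → B = I77 ✓
C=613: 1 row → B = I94 ✓
C=617: 1 row → B = I53 ✓
C=627: 1 row → B = I30 ✓
C=634: 1 row → B = I20 ✓
C=628: 1 row → B = I92 ✓
C=622: 1 row → B = I30 ✓
C=629: 1 row → B = I25 ✓
C=621: 1 row → B = I73 ✓
C=632: 2 rows → B takes values {I92, I41} — violation
C=620: 1 row → B = I29 ✓
C=614: 1 row → B = I93 ✓
C=635: 1 row → B = I20 ✓
C=623: 1 row → B = I58 ✓
C=626: 1 row → B = I93 ✓
C=631: 1 row → B = I71 ✓
The only C value with inconsistent B is C=632.

632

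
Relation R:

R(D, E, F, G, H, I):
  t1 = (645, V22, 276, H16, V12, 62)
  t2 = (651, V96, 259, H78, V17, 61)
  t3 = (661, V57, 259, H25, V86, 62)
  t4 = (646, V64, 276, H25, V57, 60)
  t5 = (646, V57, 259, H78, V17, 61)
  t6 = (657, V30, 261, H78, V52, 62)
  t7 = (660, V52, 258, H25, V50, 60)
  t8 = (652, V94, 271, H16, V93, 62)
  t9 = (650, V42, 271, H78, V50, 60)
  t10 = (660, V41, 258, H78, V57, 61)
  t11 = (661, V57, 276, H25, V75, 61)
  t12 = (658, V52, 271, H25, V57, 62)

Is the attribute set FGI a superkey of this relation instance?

Rows 2 and 5 have the same FGI value (F=259, G=H78, I=61) but are distinct tuples, so FGI does not determine every attribute — not a superkey.

No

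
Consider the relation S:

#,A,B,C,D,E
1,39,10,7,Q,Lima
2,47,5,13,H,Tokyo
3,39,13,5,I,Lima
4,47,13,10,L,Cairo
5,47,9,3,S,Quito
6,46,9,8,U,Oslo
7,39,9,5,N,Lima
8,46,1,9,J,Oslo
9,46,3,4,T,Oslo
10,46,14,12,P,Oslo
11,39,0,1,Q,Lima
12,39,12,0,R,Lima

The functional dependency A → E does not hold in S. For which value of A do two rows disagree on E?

A=39: rows 1, 3, 7, 11, 12 → E = Lima, Lima, Lima, Lima, Lima ✓
A=47: rows 2, 4, 5 → E takes values {Tokyo, Cairo, Quito} — violation
A=46: rows 6, 8, 9, 10 → E = Oslo, Oslo, Oslo, Oslo ✓
The only A value with inconsistent E is A=47.

47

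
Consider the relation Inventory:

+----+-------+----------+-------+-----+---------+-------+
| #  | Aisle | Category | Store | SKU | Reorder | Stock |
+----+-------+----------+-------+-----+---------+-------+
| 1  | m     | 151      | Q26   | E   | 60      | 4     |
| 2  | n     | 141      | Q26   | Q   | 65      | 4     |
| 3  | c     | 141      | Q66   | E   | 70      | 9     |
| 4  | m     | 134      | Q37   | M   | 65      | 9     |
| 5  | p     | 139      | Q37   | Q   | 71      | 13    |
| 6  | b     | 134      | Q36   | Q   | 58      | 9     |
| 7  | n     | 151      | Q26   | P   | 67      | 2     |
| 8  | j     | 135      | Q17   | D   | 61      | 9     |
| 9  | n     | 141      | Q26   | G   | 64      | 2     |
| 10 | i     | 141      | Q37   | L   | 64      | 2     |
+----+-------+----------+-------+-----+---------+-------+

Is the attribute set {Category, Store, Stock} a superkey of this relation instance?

All 10 rows have distinct {Category, Store, Stock} values, so {Category, Store, Stock} → (all attributes) holds and {Category, Store, Stock} is a superkey.

Yes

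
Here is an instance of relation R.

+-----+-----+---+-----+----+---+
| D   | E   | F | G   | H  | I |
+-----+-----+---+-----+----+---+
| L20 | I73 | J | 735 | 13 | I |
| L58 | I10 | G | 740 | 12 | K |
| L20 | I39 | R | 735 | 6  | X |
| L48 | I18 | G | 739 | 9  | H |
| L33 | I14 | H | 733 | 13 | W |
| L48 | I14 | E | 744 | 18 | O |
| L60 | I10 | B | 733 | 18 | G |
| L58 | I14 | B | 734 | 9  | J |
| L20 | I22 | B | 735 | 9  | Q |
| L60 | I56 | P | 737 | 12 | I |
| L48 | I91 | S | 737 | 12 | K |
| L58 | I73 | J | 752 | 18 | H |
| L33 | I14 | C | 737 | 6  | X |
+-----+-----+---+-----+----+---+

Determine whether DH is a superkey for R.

All 13 rows have distinct DH values, so DH → (all attributes) holds and DH is a superkey.

Yes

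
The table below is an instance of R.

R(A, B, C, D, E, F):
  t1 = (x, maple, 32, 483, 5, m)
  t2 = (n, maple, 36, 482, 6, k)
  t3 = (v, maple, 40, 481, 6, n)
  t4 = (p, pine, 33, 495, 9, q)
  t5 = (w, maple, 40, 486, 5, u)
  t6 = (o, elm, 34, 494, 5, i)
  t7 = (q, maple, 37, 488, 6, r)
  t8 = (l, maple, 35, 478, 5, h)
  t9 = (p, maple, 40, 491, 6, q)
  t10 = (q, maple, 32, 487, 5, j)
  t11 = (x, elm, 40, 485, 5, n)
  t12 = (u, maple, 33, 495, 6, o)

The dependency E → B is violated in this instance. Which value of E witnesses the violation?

5

E=5: rows 1, 5, 6, 8, 10, 11 → B takes values {maple, elm} — violation
E=6: rows 2, 3, 7, 9, 12 → B = maple, maple, maple, maple, maple ✓
E=9: row 4 → B = pine ✓
The only E value with inconsistent B is E=5.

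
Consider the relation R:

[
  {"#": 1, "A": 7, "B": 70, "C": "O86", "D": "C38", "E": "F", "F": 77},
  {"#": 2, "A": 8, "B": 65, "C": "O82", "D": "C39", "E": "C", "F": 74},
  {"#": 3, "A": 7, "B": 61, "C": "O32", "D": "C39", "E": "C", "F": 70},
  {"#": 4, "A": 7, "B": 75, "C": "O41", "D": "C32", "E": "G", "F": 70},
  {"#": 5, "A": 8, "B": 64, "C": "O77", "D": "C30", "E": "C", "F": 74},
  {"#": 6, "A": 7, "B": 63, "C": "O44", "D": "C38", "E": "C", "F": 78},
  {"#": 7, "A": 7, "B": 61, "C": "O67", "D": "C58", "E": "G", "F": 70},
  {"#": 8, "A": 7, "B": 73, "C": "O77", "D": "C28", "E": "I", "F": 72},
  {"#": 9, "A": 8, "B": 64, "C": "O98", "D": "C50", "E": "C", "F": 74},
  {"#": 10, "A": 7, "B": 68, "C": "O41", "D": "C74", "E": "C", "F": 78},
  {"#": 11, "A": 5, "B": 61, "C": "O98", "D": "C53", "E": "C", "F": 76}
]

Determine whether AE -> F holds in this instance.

No

(A=7, E=F): row 1 → F = 77 ✓
(A=8, E=C): rows 2, 5, 9 → F = 74, 74, 74 ✓
(A=7, E=C): rows 3, 6, 10 → F takes values {70, 78} — violation
(A=7, E=G): rows 4, 7 → F = 70, 70 ✓
(A=7, E=I): row 8 → F = 72 ✓
(A=5, E=C): row 11 → F = 76 ✓
Two rows agree on AE but differ on F, so AE -> F does not hold.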